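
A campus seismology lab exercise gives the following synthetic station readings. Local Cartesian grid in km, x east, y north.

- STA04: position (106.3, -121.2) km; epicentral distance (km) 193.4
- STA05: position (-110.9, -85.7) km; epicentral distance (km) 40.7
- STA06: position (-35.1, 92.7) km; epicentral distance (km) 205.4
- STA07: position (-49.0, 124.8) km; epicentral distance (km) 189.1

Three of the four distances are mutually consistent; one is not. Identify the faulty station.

STA06

Solve using three stations at a time. Using STA04, STA05, STA07 (subtract circle equations pairwise → linear system) gives (x, y) ≈ (-77.8, -62.1).
Distances from that point to each station vs reported:
  STA04: calculated 193.4 vs reported 193.4 → residual 0.0 km
  STA05: calculated 40.6 vs reported 40.7 → residual 0.1 km
  STA06: calculated 160.6 vs reported 205.4 → residual 44.8 km
  STA07: calculated 189.1 vs reported 189.1 → residual 0.0 km
STA04, STA05, STA07 are mutually consistent (residuals ≈ 0); STA06 is off by 44.8 km.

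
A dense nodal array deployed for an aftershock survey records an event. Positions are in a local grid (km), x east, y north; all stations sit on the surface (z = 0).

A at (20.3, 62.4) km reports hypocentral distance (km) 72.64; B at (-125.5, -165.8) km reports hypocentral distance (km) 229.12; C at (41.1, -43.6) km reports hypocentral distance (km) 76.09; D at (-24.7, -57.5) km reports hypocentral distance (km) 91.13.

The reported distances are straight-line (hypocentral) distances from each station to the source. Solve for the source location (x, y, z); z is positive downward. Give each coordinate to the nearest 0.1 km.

x ≈ 14.8 km, y ≈ 8.7 km, depth ≈ 48.6 km

Each station gives a sphere (x−x_i)² + (y−y_i)² + z² = d_i² (stations at z=0).
Subtracting the A sphere from B and C: z² cancels, leaving linear equations in x and y:
-291.6 x − 456.4 y = -8285.36
41.6 x − 212.0 y = -1228.80
Solving: x ≈ 14.797, y ≈ 8.700 km (keep extra digits for the depth step; rounded: 14.8, 8.7).
Then from the A sphere: z² = 72.64² − (x − 20.3)² − (y − 62.4)² with x = 14.797, y = 8.700, so z ≈ 48.607 ≈ 48.6 km.
Check against D (with the unrounded solution): distance 91.13 ≈ 91.13 km. ✓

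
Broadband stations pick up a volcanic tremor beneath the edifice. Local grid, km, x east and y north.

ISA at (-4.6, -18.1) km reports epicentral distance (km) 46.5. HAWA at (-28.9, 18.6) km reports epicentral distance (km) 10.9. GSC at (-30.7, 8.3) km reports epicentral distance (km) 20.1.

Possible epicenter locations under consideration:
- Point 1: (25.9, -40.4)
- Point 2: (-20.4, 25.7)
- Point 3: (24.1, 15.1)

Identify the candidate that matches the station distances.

Point 2

For each candidate, compare |candidate − station| to the reported distance:
Point 1: residuals ISA 8.7, HAWA 69.6, GSC 54.6 → max 69.6 km
Point 2: residuals ISA 0.1, HAWA 0.2, GSC 0.1 → max 0.2 km
Point 3: residuals ISA 2.6, HAWA 42.2, GSC 35.1 → max 42.2 km
Only Point 2 has all residuals ≈ 0.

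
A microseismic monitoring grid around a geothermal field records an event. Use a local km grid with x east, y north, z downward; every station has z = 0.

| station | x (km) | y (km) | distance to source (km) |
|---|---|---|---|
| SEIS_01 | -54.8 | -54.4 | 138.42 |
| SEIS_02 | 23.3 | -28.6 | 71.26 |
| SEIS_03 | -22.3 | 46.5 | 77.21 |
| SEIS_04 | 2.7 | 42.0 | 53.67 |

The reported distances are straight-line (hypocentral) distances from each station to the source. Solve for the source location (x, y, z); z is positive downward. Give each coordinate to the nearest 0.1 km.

(49.8, 33.0, 24.1)

Each station gives a sphere (x−x_i)² + (y−y_i)² + z² = d_i² (stations at z=0).
Subtracting the SEIS_01 sphere from SEIS_02 and SEIS_03: z² cancels, leaving linear equations in x and y:
156.2 x + 51.6 y = 9480.56
65.0 x + 201.8 y = 9895.85
Solving: x ≈ 49.794, y ≈ 32.999 km (keep extra digits for the depth step; rounded: 49.8, 33.0).
Then from the SEIS_01 sphere: z² = 138.42² − (x + 54.8)² − (y + 54.4)² with x = 49.794, y = 32.999, so z ≈ 24.117 ≈ 24.1 km.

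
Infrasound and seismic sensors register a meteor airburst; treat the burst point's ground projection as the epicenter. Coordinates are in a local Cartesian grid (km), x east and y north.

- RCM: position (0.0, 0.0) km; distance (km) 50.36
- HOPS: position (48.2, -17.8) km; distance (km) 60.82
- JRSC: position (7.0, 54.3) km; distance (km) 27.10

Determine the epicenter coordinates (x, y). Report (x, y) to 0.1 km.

30.2 km east, 40.3 km north

Circle about each station: x² + y² = 50.36²; (x − 48.2)² + (y + 17.8)² = 60.82²; (x − 7.0)² + (y − 54.3)² = 27.10².
Subtracting pairs of circle equations eliminates x²+y² and gives linear equations (the radical axes):
96.4 x − 35.6 y = 1477.14
14.0 x + 108.6 y = 4799.21
Solving the 2×2 system: x ≈ 30.2, y ≈ 40.3 km.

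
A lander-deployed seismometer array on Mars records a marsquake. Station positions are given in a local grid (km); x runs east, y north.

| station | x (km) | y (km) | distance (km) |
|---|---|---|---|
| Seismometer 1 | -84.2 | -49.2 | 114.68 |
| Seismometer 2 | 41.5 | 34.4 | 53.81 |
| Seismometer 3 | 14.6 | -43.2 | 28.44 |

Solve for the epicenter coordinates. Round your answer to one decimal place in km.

25.9 km east, -17.1 km north

Circle about each station: (x + 84.2)² + (y + 49.2)² = 114.68²; (x − 41.5)² + (y − 34.4)² = 53.81²; (x − 14.6)² + (y + 43.2)² = 28.44².
Subtracting the Seismometer 1 equation from the Seismometer 2 and Seismometer 3 equations removes the quadratic terms:
251.4 x + 167.2 y = 3651.32
197.6 x + 12.0 y = 4911.79
Solving the 2×2 system: x ≈ 25.9, y ≈ -17.1 km.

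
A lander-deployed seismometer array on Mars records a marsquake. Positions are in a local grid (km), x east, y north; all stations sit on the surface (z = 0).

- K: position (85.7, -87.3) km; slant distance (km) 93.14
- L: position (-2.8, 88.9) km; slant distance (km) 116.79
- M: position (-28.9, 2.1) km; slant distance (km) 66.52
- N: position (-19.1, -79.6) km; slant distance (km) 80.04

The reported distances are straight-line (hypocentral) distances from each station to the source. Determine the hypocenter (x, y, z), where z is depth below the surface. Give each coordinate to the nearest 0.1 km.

x ≈ 27.1 km, y ≈ -20.5 km, depth ≈ 27.9 km

Each station gives a sphere (x−x_i)² + (y−y_i)² + z² = d_i² (stations at z=0).
Subtracting the K sphere from L and M: z² cancels, leaving linear equations in x and y:
-177.0 x + 352.4 y = -12019.57
-229.2 x + 178.8 y = -9876.01
Solving: x ≈ 27.100, y ≈ -20.496 km (keep extra digits for the depth step; rounded: 27.1, -20.5).
Then from the K sphere: z² = 93.14² − (x − 85.7)² − (y + 87.3)² with x = 27.100, y = -20.496, so z ≈ 27.898 ≈ 27.9 km.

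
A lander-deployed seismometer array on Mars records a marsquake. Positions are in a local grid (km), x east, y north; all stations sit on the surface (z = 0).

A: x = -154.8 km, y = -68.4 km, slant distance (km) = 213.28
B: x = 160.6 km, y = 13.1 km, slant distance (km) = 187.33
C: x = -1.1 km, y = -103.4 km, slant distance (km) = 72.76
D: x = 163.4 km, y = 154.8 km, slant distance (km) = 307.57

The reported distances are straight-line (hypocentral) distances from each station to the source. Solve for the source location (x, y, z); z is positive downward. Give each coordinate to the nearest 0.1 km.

(44.2, -123.7, 53.2)

Each station gives a sphere (x−x_i)² + (y−y_i)² + z² = d_i² (stations at z=0).
Subtracting the A sphere from B and C: z² cancels, leaving linear equations in x and y:
630.8 x + 163.0 y = 7718.20
307.4 x − 70.0 y = 22245.51
Solving: x ≈ 44.199, y ≈ -123.696 km (keep extra digits for the depth step; rounded: 44.2, -123.7).
Then from the A sphere: z² = 213.28² − (x + 154.8)² − (y + 68.4)² with x = 44.199, y = -123.696, so z ≈ 53.199 ≈ 53.2 km.
Check against D (with the unrounded solution): distance 307.57 ≈ 307.57 km. ✓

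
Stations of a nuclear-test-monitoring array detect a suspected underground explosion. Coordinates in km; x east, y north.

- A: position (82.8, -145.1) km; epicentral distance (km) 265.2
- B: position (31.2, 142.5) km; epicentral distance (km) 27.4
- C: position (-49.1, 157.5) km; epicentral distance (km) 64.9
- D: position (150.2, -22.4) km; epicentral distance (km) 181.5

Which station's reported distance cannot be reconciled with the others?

C

Solve using three stations at a time. Using A, B, D (subtract circle equations pairwise → linear system) gives (x, y) ≈ (31.8, 115.1).
Distances from that point to each station vs reported:
  A: calculated 265.2 vs reported 265.2 → residual 0.0 km
  B: calculated 27.4 vs reported 27.4 → residual 0.0 km
  C: calculated 91.3 vs reported 64.9 → residual 26.4 km
  D: calculated 181.5 vs reported 181.5 → residual 0.0 km
A, B, D are mutually consistent (residuals ≈ 0); C is off by 26.4 km.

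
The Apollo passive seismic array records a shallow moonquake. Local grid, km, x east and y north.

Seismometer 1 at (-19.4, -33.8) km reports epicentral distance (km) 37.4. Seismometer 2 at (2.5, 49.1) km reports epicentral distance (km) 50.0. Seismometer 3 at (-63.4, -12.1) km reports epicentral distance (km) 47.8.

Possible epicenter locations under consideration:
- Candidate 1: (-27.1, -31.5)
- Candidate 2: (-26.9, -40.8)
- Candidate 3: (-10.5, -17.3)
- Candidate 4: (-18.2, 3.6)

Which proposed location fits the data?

Candidate 4

For each candidate, compare |candidate − station| to the reported distance:
Candidate 1: residuals Seismometer 1 29.4, Seismometer 2 35.9, Seismometer 3 6.6 → max 35.9 km
Candidate 2: residuals Seismometer 1 27.1, Seismometer 2 44.6, Seismometer 3 1.4 → max 44.6 km
Candidate 3: residuals Seismometer 1 18.7, Seismometer 2 17.7, Seismometer 3 5.4 → max 18.7 km
Candidate 4: residuals Seismometer 1 0.0, Seismometer 2 0.0, Seismometer 3 0.0 → max 0.0 km
Only Candidate 4 has all residuals ≈ 0.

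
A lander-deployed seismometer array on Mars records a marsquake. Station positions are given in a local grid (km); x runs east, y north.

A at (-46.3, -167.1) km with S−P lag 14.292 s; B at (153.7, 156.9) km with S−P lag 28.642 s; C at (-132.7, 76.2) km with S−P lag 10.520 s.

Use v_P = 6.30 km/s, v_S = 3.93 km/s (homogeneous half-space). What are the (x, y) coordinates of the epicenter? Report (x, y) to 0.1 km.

x ≈ -85.4 km, y ≈ -23.0 km

Distance from S−P lag: d = Δt · v_P v_S / (v_P − v_S) = Δt · (6.30·3.93)/(6.30−3.93) ≈ 10.4468·Δt.
So d_A = 149.31, d_B = 299.22, d_C = 109.90 km.
Circle about each station: (x + 46.3)² + (y + 167.1)² = 149.31²; (x − 153.7)² + (y − 156.9)² = 299.22²; (x + 132.7)² + (y − 76.2)² = 109.90².
Subtracting the A equation from the B and C equations removes the quadratic terms:
400.0 x + 648.0 y = -49063.93
-172.8 x + 486.6 y = 3565.10
Solving the 2×2 system: x ≈ -85.4, y ≈ -23.0 km.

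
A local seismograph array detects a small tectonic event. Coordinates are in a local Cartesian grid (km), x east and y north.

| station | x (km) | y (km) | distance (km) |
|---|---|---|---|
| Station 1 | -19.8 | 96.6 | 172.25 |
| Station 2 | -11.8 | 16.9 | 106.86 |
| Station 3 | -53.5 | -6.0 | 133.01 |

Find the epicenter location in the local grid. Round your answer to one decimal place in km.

x ≈ 72.4 km, y ≈ -48.9 km

Circle about each station: (x + 19.8)² + (y − 96.6)² = 172.25²; (x + 11.8)² + (y − 16.9)² = 106.86²; (x + 53.5)² + (y + 6.0)² = 133.01².
Subtracting the Station 1 equation from the Station 2 and Station 3 equations removes the quadratic terms:
16.0 x − 159.4 y = 8952.25
-67.4 x − 205.2 y = 5153.05
Solving the 2×2 system: x ≈ 72.4, y ≈ -48.9 km.
Check against Station 1 (with the unrounded x, y): √((x + 19.8)²+(y − 96.6)²) = 172.25 ≈ 172.25 km. ✓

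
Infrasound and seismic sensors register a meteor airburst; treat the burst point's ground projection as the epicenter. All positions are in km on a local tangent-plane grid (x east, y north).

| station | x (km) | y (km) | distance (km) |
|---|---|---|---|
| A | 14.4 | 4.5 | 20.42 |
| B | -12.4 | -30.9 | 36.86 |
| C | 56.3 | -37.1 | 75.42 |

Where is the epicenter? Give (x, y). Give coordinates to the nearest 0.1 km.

Circle about each station: (x − 14.4)² + (y − 4.5)² = 20.42²; (x + 12.4)² + (y + 30.9)² = 36.86²; (x − 56.3)² + (y + 37.1)² = 75.42².
Subtracting the A equation from the B and C equations removes the quadratic terms:
-53.6 x − 70.8 y = -60.72
83.8 x − 83.2 y = -952.71
Solving the 2×2 system: x ≈ -6.0, y ≈ 5.4 km.
Check against A (with the unrounded x, y): √((x − 14.4)²+(y − 4.5)²) = 20.42 ≈ 20.42 km. ✓

-6.0 km east, 5.4 km north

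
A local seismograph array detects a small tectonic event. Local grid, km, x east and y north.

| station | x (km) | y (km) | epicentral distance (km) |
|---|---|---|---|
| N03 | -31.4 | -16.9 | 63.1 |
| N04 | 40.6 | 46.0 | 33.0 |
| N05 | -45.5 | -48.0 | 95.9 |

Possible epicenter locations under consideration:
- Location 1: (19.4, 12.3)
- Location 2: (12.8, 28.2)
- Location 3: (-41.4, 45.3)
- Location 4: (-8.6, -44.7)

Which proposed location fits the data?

Location 2

For each candidate, compare |candidate − station| to the reported distance:
Location 1: residuals N03 4.5, N04 6.8, N05 7.3 → max 7.3 km
Location 2: residuals N03 0.0, N04 0.0, N05 0.0 → max 0.0 km
Location 3: residuals N03 0.1, N04 49.0, N05 2.5 → max 49.0 km
Location 4: residuals N03 27.1, N04 70.2, N05 58.9 → max 70.2 km
Only Location 2 has all residuals ≈ 0.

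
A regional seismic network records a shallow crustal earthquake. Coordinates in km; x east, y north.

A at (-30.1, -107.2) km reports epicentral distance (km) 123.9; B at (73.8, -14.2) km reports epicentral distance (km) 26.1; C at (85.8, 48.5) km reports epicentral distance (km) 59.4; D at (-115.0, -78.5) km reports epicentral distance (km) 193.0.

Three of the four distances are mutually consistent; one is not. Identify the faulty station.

Solve using three stations at a time. Using A, B, D (subtract circle equations pairwise → linear system) gives (x, y) ≈ (74.2, -40.3).
Distances from that point to each station vs reported:
  A: calculated 123.9 vs reported 123.9 → residual 0.0 km
  B: calculated 26.1 vs reported 26.1 → residual 0.0 km
  C: calculated 89.5 vs reported 59.4 → residual 30.1 km
  D: calculated 193.0 vs reported 193.0 → residual 0.0 km
A, B, D are mutually consistent (residuals ≈ 0); C is off by 30.1 km.

C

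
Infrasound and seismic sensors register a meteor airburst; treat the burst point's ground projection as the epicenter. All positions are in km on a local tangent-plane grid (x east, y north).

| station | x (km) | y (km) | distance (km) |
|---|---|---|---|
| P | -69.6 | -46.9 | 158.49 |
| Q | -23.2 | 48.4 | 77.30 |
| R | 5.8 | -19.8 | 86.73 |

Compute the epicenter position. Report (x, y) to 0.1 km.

Circle about each station: (x + 69.6)² + (y + 46.9)² = 158.49²; (x + 23.2)² + (y − 48.4)² = 77.30²; (x − 5.8)² + (y + 19.8)² = 86.73².
Subtracting the P equation from the Q and R equations removes the quadratic terms:
92.8 x + 190.6 y = 14980.82
150.8 x + 54.2 y = 10978.90
Solving the 2×2 system: x ≈ 54.0, y ≈ 52.3 km.

(54.0, 52.3)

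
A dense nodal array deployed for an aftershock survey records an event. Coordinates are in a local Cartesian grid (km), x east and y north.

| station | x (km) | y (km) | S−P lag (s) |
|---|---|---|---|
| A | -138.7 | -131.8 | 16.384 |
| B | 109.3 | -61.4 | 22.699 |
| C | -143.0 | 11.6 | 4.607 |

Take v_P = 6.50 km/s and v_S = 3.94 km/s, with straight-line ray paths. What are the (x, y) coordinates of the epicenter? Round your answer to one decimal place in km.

Distance from S−P lag: d = Δt · v_P v_S / (v_P − v_S) = Δt · (6.50·3.94)/(6.50−3.94) ≈ 10.0039·Δt.
So d_A = 163.90, d_B = 227.08, d_C = 46.09 km.
Circle about each station: (x + 138.7)² + (y + 131.8)² = 163.90²; (x − 109.3)² + (y + 61.4)² = 227.08²; (x + 143.0)² + (y − 11.6)² = 46.09².
Subtracting the A equation from the B and C equations removes the quadratic terms:
496.0 x + 140.8 y = -45594.60
-8.6 x + 286.8 y = 8713.55
Solving the 2×2 system: x ≈ -99.7, y ≈ 27.4 km.
Check against A (with the unrounded x, y): √((x + 138.7)²+(y + 131.8)²) = 163.90 ≈ 163.90 km. ✓

-99.7 km east, 27.4 km north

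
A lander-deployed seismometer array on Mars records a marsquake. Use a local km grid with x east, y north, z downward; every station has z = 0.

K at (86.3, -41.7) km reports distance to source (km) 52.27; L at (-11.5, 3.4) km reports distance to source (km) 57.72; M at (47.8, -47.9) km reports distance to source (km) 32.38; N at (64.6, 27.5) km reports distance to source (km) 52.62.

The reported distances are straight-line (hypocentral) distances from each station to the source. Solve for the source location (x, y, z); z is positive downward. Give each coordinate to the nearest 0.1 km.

Each station gives a sphere (x−x_i)² + (y−y_i)² + z² = d_i² (stations at z=0).
Subtracting the K sphere from L and M: z² cancels, leaving linear equations in x and y:
-195.6 x + 90.2 y = -9642.22
-77.0 x − 12.4 y = -2923.64
Solving: x ≈ 40.901, y ≈ -18.204 km (keep extra digits for the depth step; rounded: 40.9, -18.2).
Then from the K sphere: z² = 52.27² − (x − 86.3)² − (y + 41.7)² with x = 40.901, y = -18.204, so z ≈ 10.910 ≈ 10.9 km.
Check against N (with the unrounded solution): distance 52.63 ≈ 52.62 km. ✓

(40.9, -18.2, 10.9)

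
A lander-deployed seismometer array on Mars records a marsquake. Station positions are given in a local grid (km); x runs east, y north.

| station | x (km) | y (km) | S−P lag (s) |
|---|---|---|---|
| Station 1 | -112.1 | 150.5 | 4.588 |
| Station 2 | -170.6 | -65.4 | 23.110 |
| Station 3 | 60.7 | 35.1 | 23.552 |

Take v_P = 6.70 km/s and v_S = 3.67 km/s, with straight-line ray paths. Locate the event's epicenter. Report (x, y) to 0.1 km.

(-113.7, 113.3)

Distance from S−P lag: d = Δt · v_P v_S / (v_P − v_S) = Δt · (6.70·3.67)/(6.70−3.67) ≈ 8.1152·Δt.
So d_Station 1 = 37.23, d_Station 2 = 187.54, d_Station 3 = 191.13 km.
Circle about each station: (x + 112.1)² + (y − 150.5)² = 37.23²; (x + 170.6)² + (y + 65.4)² = 187.54²; (x − 60.7)² + (y − 35.1)² = 191.13².
Subtracting the Station 1 equation from the Station 2 and Station 3 equations removes the quadratic terms:
-117.0 x − 431.8 y = -35620.32
345.6 x − 230.8 y = -65444.76
Solving the 2×2 system: x ≈ -113.7, y ≈ 113.3 km.
Check against Station 1 (with the unrounded x, y): √((x + 112.1)²+(y − 150.5)²) = 37.23 ≈ 37.23 km. ✓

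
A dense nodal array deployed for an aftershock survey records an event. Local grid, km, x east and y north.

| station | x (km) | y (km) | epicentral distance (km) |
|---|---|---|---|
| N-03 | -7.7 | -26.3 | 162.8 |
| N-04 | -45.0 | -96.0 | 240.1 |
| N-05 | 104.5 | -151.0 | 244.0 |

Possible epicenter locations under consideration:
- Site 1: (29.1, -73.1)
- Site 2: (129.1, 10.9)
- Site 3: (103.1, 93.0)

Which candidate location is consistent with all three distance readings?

For each candidate, compare |candidate − station| to the reported distance:
Site 1: residuals N-03 103.3, N-04 162.5, N-05 135.6 → max 162.5 km
Site 2: residuals N-03 21.0, N-04 35.8, N-05 80.2 → max 80.2 km
Site 3: residuals N-03 0.0, N-04 0.0, N-05 0.0 → max 0.0 km
Only Site 3 has all residuals ≈ 0.

Site 3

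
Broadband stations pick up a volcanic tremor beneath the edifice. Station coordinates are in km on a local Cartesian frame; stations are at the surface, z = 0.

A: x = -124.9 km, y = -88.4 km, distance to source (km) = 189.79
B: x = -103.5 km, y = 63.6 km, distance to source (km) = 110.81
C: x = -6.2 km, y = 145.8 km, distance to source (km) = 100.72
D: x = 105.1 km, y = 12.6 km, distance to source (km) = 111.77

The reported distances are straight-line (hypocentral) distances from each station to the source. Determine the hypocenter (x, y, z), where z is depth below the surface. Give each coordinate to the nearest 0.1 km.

x ≈ 3.0 km, y ≈ 49.2 km, depth ≈ 27.0 km

Each station gives a sphere (x−x_i)² + (y−y_i)² + z² = d_i² (stations at z=0).
Subtracting the A sphere from B and C: z² cancels, leaving linear equations in x and y:
42.8 x + 304.0 y = 15084.03
237.4 x + 468.4 y = 23757.24
Solving: x ≈ 3.009, y ≈ 49.195 km (keep extra digits for the depth step; rounded: 3.0, 49.2).
Then from the A sphere: z² = 189.79² − (x + 124.9)² − (y + 88.4)² with x = 3.009, y = 49.195, so z ≈ 26.966 ≈ 27.0 km.
Check against D (with the unrounded solution): distance 111.75 ≈ 111.77 km. ✓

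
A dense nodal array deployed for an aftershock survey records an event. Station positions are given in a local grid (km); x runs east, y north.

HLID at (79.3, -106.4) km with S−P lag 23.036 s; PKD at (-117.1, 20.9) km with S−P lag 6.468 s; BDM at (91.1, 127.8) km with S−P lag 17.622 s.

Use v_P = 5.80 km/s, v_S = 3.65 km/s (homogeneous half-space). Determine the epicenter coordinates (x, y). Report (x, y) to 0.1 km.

Distance from S−P lag: d = Δt · v_P v_S / (v_P − v_S) = Δt · (5.80·3.65)/(5.80−3.65) ≈ 9.8465·Δt.
So d_HLID = 226.82, d_PKD = 63.69, d_BDM = 173.52 km.
Circle about each station: (x − 79.3)² + (y + 106.4)² = 226.82²; (x + 117.1)² + (y − 20.9)² = 63.69²; (x − 91.1)² + (y − 127.8)² = 173.52².
Subtracting the HLID equation from the PKD and BDM equations removes the quadratic terms:
-392.8 x + 254.6 y = 43930.67
23.6 x + 468.4 y = 28360.72
Solving the 2×2 system: x ≈ -70.3, y ≈ 64.1 km.
Check against HLID (with the unrounded x, y): √((x − 79.3)²+(y + 106.4)²) = 226.82 ≈ 226.82 km. ✓

x ≈ -70.3 km, y ≈ 64.1 km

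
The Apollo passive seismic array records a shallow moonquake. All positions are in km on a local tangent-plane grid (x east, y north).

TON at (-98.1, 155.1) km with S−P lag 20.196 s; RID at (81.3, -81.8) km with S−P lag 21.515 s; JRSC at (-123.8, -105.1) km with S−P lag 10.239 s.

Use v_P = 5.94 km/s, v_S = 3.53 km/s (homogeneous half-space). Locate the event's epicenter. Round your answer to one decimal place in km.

x ≈ -95.6 km, y ≈ -20.6 km

Distance from S−P lag: d = Δt · v_P v_S / (v_P − v_S) = Δt · (5.94·3.53)/(5.94−3.53) ≈ 8.7005·Δt.
So d_TON = 175.72, d_RID = 187.19, d_JRSC = 89.08 km.
Circle about each station: (x + 98.1)² + (y − 155.1)² = 175.72²; (x − 81.3)² + (y + 81.8)² = 187.19²; (x + 123.8)² + (y + 105.1)² = 89.08².
Subtracting the TON equation from the RID and JRSC equations removes the quadratic terms:
358.8 x − 473.8 y = -24541.27
-51.4 x − 520.4 y = 15635.10
Solving the 2×2 system: x ≈ -95.6, y ≈ -20.6 km.
Check against TON (with the unrounded x, y): √((x + 98.1)²+(y − 155.1)²) = 175.72 ≈ 175.72 km. ✓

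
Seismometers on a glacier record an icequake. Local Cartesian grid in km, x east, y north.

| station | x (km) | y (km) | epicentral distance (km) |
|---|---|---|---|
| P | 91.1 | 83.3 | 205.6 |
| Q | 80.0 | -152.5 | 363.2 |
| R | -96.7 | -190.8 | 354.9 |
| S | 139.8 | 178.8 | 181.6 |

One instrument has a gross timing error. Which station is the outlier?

S

Solve using three stations at a time. Using P, Q, R (subtract circle equations pairwise → linear system) gives (x, y) ≈ (-98.0, 164.1).
Distances from that point to each station vs reported:
  P: calculated 205.6 vs reported 205.6 → residual 0.0 km
  Q: calculated 363.2 vs reported 363.2 → residual 0.0 km
  R: calculated 354.9 vs reported 354.9 → residual 0.0 km
  S: calculated 238.2 vs reported 181.6 → residual 56.6 km
P, Q, R are mutually consistent (residuals ≈ 0); S is off by 56.6 km.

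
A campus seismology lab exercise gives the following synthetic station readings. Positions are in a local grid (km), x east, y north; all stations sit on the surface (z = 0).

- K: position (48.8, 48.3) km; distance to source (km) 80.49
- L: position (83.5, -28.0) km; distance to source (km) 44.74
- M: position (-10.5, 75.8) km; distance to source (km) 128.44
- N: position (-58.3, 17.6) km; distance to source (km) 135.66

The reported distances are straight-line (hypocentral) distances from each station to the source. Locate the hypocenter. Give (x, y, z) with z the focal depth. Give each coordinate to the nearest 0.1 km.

x ≈ 65.9 km, y ≈ -19.3 km, depth ≈ 40.2 km

Each station gives a sphere (x−x_i)² + (y−y_i)² + z² = d_i² (stations at z=0).
Subtracting the K sphere from L and M: z² cancels, leaving linear equations in x and y:
69.4 x − 152.6 y = 7518.89
-118.6 x + 55.0 y = -8876.63
Solving: x ≈ 65.893, y ≈ -19.305 km (keep extra digits for the depth step; rounded: 65.9, -19.3).
Then from the K sphere: z² = 80.49² − (x − 48.8)² − (y − 48.3)² with x = 65.893, y = -19.305, so z ≈ 40.200 ≈ 40.2 km.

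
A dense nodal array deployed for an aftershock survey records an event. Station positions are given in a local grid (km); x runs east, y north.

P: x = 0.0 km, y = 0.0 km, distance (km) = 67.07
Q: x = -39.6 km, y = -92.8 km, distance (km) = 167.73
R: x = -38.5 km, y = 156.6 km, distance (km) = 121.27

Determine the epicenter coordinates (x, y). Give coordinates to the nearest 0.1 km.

x ≈ 32.8 km, y ≈ 58.5 km

Circle about each station: x² + y² = 67.07²; (x + 39.6)² + (y + 92.8)² = 167.73²; (x + 38.5)² + (y − 156.6)² = 121.27².
Subtracting the P equation from the Q and R equations removes the quadratic terms:
-79.2 x − 185.6 y = -13454.97
-77.0 x + 313.2 y = 15797.78
Solving the 2×2 system: x ≈ 32.8, y ≈ 58.5 km.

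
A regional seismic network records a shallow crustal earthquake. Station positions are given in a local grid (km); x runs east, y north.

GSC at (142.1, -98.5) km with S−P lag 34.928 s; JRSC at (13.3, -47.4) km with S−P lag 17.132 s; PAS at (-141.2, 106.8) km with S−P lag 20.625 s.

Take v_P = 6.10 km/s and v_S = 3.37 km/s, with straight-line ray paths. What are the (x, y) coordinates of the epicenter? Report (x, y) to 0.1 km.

x ≈ -115.7 km, y ≈ -46.4 km

Distance from S−P lag: d = Δt · v_P v_S / (v_P − v_S) = Δt · (6.10·3.37)/(6.10−3.37) ≈ 7.5300·Δt.
So d_GSC = 263.01, d_JRSC = 129.00, d_PAS = 155.31 km.
Circle about each station: (x − 142.1)² + (y + 98.5)² = 263.01²; (x − 13.3)² + (y + 47.4)² = 129.00²; (x + 141.2)² + (y − 106.8)² = 155.31².
Subtracting the GSC equation from the JRSC and PAS equations removes the quadratic terms:
-257.6 x + 102.2 y = 25062.25
-566.6 x + 410.6 y = 46502.08
Solving the 2×2 system: x ≈ -115.7, y ≈ -46.4 km.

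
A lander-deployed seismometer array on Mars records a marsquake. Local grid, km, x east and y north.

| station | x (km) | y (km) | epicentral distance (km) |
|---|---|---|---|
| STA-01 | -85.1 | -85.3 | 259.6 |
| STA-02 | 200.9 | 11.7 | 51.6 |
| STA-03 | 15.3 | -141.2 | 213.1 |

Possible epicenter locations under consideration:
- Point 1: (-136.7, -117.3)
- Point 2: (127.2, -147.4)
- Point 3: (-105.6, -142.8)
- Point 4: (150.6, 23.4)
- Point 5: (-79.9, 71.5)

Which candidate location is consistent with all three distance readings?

For each candidate, compare |candidate − station| to the reported distance:
Point 1: residuals STA-01 198.9, STA-02 309.8, STA-03 59.2 → max 309.8 km
Point 2: residuals STA-01 38.4, STA-02 123.7, STA-03 101.0 → max 123.7 km
Point 3: residuals STA-01 198.6, STA-02 291.6, STA-03 92.2 → max 291.6 km
Point 4: residuals STA-01 0.0, STA-02 0.0, STA-03 0.0 → max 0.0 km
Point 5: residuals STA-01 102.7, STA-02 235.5, STA-03 19.9 → max 235.5 km
Only Point 4 has all residuals ≈ 0.

Point 4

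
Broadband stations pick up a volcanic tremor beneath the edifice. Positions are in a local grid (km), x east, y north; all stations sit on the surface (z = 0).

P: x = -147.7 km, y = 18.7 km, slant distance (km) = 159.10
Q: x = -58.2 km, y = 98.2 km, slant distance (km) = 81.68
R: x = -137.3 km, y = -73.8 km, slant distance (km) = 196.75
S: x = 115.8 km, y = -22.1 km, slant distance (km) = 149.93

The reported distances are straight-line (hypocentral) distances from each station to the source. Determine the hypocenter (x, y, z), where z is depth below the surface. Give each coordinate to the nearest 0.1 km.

Each station gives a sphere (x−x_i)² + (y−y_i)² + z² = d_i² (stations at z=0).
Subtracting the P sphere from Q and R: z² cancels, leaving linear equations in x and y:
179.0 x + 159.0 y = 9506.69
20.8 x − 185.0 y = -11265.00
Solving: x ≈ -0.890, y ≈ 60.792 km (keep extra digits for the depth step; rounded: -0.9, 60.8).
Then from the P sphere: z² = 159.10² − (x + 147.7)² − (y − 18.7)² with x = -0.890, y = 60.792, so z ≈ 44.586 ≈ 44.6 km.

x ≈ -0.9 km, y ≈ 60.8 km, depth ≈ 44.6 km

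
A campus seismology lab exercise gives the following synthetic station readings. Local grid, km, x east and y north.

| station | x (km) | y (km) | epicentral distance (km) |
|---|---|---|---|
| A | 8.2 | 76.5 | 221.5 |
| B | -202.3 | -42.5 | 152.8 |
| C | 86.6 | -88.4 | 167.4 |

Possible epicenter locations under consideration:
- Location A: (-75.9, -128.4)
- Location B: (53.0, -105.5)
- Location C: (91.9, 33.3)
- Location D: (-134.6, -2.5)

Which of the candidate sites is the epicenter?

Location A

For each candidate, compare |candidate − station| to the reported distance:
Location A: residuals A 0.0, B 0.0, C 0.0 → max 0.0 km
Location B: residuals A 34.1, B 110.2, C 129.7 → max 129.7 km
Location C: residuals A 127.3, B 151.0, C 45.6 → max 151.0 km
Location D: residuals A 58.3, B 74.2, C 69.9 → max 74.2 km
Only Location A has all residuals ≈ 0.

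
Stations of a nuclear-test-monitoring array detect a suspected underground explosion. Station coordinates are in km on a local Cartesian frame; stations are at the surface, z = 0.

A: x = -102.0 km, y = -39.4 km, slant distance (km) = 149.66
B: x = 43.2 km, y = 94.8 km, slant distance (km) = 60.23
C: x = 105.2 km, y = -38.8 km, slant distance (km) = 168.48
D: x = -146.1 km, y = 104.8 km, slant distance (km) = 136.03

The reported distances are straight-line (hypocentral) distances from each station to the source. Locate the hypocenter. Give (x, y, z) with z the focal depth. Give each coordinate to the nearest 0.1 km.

Each station gives a sphere (x−x_i)² + (y−y_i)² + z² = d_i² (stations at z=0).
Subtracting the A sphere from B and C: z² cancels, leaving linear equations in x and y:
290.4 x + 268.4 y = 17667.38
414.4 x + 1.2 y = -5371.27
Solving: x ≈ -13.194, y ≈ 80.100 km (keep extra digits for the depth step; rounded: -13.2, 80.1).
Then from the A sphere: z² = 149.66² − (x + 102.0)² − (y + 39.4)² with x = -13.194, y = 80.100, so z ≈ 15.211 ≈ 15.2 km.
Check against D (with the unrounded solution): distance 136.04 ≈ 136.03 km. ✓

(-13.2, 80.1, 15.2)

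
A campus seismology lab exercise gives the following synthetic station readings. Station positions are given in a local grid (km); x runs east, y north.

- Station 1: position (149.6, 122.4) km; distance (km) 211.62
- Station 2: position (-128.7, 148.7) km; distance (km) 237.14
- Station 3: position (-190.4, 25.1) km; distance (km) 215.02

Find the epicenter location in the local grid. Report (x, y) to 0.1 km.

Circle about each station: (x − 149.6)² + (y − 122.4)² = 211.62²; (x + 128.7)² + (y − 148.7)² = 237.14²; (x + 190.4)² + (y − 25.1)² = 215.02².
Subtracting the Station 1 equation from the Station 2 and Station 3 equations removes the quadratic terms:
-556.6 x + 52.6 y = -10138.90
-680.0 x − 194.6 y = -1930.33
Solving the 2×2 system: x ≈ 14.4, y ≈ -40.4 km.
Check against Station 1 (with the unrounded x, y): √((x − 149.6)²+(y − 122.4)²) = 211.62 ≈ 211.62 km. ✓

14.4 km east, -40.4 km north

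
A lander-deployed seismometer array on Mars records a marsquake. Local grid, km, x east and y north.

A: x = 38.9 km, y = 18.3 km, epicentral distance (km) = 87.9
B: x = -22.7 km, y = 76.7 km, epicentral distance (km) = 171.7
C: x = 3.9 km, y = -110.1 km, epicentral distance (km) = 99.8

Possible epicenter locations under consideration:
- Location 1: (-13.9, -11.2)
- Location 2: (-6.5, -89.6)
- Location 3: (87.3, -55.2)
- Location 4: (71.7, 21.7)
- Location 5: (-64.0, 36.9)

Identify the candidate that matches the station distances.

Location 3

For each candidate, compare |candidate − station| to the reported distance:
Location 1: residuals A 27.4, B 83.4, C 0.7 → max 83.4 km
Location 2: residuals A 29.2, B 4.6, C 76.8 → max 76.8 km
Location 3: residuals A 0.1, B 0.0, C 0.0 → max 0.1 km
Location 4: residuals A 54.9, B 62.4, C 48.4 → max 62.4 km
Location 5: residuals A 16.7, B 114.3, C 62.1 → max 114.3 km
Only Location 3 has all residuals ≈ 0.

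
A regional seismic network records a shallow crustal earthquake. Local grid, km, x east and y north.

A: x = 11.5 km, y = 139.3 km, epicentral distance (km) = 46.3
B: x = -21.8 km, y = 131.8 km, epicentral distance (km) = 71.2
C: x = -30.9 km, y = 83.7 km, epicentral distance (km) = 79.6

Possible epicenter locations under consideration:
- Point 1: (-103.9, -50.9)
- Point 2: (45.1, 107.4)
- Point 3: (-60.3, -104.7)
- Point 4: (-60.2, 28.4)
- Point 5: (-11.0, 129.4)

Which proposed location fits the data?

For each candidate, compare |candidate − station| to the reported distance:
Point 1: residuals A 176.2, B 129.1, C 73.5 → max 176.2 km
Point 2: residuals A 0.0, B 0.0, C 0.0 → max 0.0 km
Point 3: residuals A 208.0, B 168.4, C 111.1 → max 208.0 km
Point 4: residuals A 85.8, B 39.1, C 17.0 → max 85.8 km
Point 5: residuals A 21.7, B 60.1, C 29.8 → max 60.1 km
Only Point 2 has all residuals ≈ 0.

Point 2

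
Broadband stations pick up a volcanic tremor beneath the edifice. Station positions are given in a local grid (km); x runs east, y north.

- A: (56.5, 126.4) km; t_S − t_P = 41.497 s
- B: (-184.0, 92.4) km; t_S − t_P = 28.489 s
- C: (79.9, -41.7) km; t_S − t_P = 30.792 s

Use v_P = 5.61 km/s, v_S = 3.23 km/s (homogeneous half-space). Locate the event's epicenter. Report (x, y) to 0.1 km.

(-141.0, -120.2)

Distance from S−P lag: d = Δt · v_P v_S / (v_P − v_S) = Δt · (5.61·3.23)/(5.61−3.23) ≈ 7.6136·Δt.
So d_A = 315.94, d_B = 216.90, d_C = 234.44 km.
Circle about each station: (x − 56.5)² + (y − 126.4)² = 315.94²; (x + 184.0)² + (y − 92.4)² = 216.90²; (x − 79.9)² + (y + 41.7)² = 234.44².
Subtracting the A equation from the B and C equations removes the quadratic terms:
-481.0 x − 68.0 y = 75997.02
46.8 x − 336.2 y = 33809.66
Solving the 2×2 system: x ≈ -141.0, y ≈ -120.2 km.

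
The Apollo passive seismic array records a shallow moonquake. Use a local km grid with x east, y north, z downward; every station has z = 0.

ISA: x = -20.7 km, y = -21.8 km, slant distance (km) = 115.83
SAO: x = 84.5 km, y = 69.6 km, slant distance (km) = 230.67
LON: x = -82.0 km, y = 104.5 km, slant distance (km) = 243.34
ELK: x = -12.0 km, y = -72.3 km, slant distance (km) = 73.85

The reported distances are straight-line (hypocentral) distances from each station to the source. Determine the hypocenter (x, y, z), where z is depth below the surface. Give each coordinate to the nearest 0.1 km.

Each station gives a sphere (x−x_i)² + (y−y_i)² + z² = d_i² (stations at z=0).
Subtracting the ISA sphere from SAO and LON: z² cancels, leaving linear equations in x and y:
210.4 x + 182.8 y = -28711.38
-122.6 x + 252.6 y = -29057.25
Solving: x ≈ -25.687, y ≈ -127.500 km (keep extra digits for the depth step; rounded: -25.7, -127.5).
Then from the ISA sphere: z² = 115.83² − (x + 20.7)² − (y + 21.8)² with x = -25.687, y = -127.500, so z ≈ 47.109 ≈ 47.1 km.

(-25.7, -127.5, 47.1)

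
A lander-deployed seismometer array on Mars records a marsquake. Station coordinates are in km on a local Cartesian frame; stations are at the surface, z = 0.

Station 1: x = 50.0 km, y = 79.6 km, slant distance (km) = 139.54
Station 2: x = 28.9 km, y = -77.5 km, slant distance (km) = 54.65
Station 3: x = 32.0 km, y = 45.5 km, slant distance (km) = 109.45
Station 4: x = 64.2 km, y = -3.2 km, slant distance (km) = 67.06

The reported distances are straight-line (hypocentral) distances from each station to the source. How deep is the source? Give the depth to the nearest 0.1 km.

43.1 km

Each station gives a sphere (x−x_i)² + (y−y_i)² + z² = d_i² (stations at z=0).
Subtracting the Station 1 sphere from Station 2 and Station 3: z² cancels, leaving linear equations in x and y:
-42.2 x − 314.2 y = 14490.09
-36.0 x − 68.2 y = 1750.20
Solving: x ≈ 51.975, y ≈ -53.098 km (keep extra digits for the depth step; rounded: 52.0, -53.1).
Then from the Station 1 sphere: z² = 139.54² − (x − 50.0)² − (y − 79.6)² with x = 51.975, y = -53.098, so z ≈ 43.113 ≈ 43.1 km.
Check against Station 4 (with the unrounded solution): distance 67.07 ≈ 67.06 km. ✓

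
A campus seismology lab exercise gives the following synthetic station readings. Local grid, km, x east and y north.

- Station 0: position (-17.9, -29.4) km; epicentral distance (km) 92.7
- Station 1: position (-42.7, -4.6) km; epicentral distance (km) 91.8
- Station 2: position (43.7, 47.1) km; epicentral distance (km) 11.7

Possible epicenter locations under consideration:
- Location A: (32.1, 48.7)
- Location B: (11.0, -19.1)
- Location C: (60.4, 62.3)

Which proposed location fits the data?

Location A

For each candidate, compare |candidate − station| to the reported distance:
Location A: residuals Station 0 0.0, Station 1 0.0, Station 2 0.0 → max 0.0 km
Location B: residuals Station 0 62.0, Station 1 36.2, Station 2 62.1 → max 62.1 km
Location C: residuals Station 0 27.9, Station 1 31.1, Station 2 10.9 → max 31.1 km
Only Location A has all residuals ≈ 0.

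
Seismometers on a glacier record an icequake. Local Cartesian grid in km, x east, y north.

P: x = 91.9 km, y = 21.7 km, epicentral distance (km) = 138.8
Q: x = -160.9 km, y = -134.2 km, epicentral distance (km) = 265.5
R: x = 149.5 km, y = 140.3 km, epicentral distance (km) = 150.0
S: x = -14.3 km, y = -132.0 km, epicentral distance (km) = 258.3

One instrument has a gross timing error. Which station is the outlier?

Q

Solve using three stations at a time. Using P, R, S (subtract circle equations pairwise → linear system) gives (x, y) ≈ (0.2, 125.9).
Distances from that point to each station vs reported:
  P: calculated 138.8 vs reported 138.8 → residual 0.0 km
  Q: calculated 305.9 vs reported 265.5 → residual 40.4 km
  R: calculated 150.0 vs reported 150.0 → residual 0.0 km
  S: calculated 258.3 vs reported 258.3 → residual 0.0 km
P, R, S are mutually consistent (residuals ≈ 0); Q is off by 40.4 km.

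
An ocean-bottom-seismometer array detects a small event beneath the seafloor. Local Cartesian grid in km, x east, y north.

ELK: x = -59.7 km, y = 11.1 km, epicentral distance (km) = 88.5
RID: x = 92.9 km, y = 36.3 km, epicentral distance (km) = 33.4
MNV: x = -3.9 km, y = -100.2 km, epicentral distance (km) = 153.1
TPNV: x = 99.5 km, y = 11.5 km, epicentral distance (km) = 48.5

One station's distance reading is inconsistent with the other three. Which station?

ELK

Solve using three stations at a time. Using RID, MNV, TPNV (subtract circle equations pairwise → linear system) gives (x, y) ≈ (59.6, 39.1).
Distances from that point to each station vs reported:
  ELK: calculated 122.6 vs reported 88.5 → residual 34.1 km
  RID: calculated 33.4 vs reported 33.4 → residual 0.0 km
  MNV: calculated 153.1 vs reported 153.1 → residual 0.0 km
  TPNV: calculated 48.5 vs reported 48.5 → residual 0.0 km
RID, MNV, TPNV are mutually consistent (residuals ≈ 0); ELK is off by 34.1 km.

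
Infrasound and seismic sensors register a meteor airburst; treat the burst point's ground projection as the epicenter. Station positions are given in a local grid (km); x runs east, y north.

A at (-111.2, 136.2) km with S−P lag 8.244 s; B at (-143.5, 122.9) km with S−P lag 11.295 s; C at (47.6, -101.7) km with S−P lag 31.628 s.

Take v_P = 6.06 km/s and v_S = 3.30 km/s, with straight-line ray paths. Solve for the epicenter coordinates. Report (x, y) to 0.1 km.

-65.7 km east, 97.5 km north

Distance from S−P lag: d = Δt · v_P v_S / (v_P − v_S) = Δt · (6.06·3.30)/(6.06−3.30) ≈ 7.2457·Δt.
So d_A = 59.73, d_B = 81.84, d_C = 229.17 km.
Circle about each station: (x + 111.2)² + (y − 136.2)² = 59.73²; (x + 143.5)² + (y − 122.9)² = 81.84²; (x − 47.6)² + (y + 101.7)² = 229.17².
Subtracting the A equation from the B and C equations removes the quadratic terms:
-64.6 x − 26.6 y = 1650.67
317.6 x − 475.8 y = -67258.45
Solving the 2×2 system: x ≈ -65.7, y ≈ 97.5 km.
Check against A (with the unrounded x, y): √((x + 111.2)²+(y − 136.2)²) = 59.73 ≈ 59.73 km. ✓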